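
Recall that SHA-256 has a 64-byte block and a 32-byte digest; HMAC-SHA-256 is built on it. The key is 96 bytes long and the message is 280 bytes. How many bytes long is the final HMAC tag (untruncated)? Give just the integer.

32

The tag is one SHA-256 digest: 32 bytes.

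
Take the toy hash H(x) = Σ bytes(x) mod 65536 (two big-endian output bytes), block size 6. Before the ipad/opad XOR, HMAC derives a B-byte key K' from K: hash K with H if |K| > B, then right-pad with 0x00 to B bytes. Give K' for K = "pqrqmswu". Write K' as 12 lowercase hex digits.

|K| = 8 > B = 6, so first hash the key.
H(K): sum = 112+113+114+113+109+115+119+117 = 912 → 03 90.
Zero-pad H(K) = 03 90 to 6 bytes: K' = 03 90 00 00 00 00.

039000000000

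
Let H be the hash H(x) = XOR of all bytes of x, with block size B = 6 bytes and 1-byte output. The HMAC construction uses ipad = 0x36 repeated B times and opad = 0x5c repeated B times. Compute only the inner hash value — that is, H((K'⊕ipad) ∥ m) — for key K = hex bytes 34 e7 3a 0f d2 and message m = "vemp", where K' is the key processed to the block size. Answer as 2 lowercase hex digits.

3a

Key hex bytes 34 e7 3a 0f d2 is 5 bytes ≤ B = 6; zero-pad to 6 bytes: K' = 34 e7 3a 0f d2 00.
K' ⊕ ipad = 02 d1 0c 39 e4 36.
Inner input = 02 d1 0c 39 e4 36 ∥ 76 65 6d 70.
Inner hash: XOR 02⊕d1⊕0c⊕39⊕e4⊕36⊕76⊕65⊕6d⊕70 = 3a.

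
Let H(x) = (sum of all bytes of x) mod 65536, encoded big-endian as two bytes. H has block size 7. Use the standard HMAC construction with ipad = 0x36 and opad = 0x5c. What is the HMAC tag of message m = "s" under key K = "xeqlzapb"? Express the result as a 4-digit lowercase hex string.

Key "xeqlzapb" = 78 65 71 6c 7a 61 70 62 is 8 bytes > B = 7, so hash it first: H(key) = 03 67, then zero-pad to 7 bytes: K' = 03 67 00 00 00 00 00.
K' ⊕ ipad = 35 51 36 36 36 36 36.  K' ⊕ opad = 5f 3b 5c 5c 5c 5c 5c.
Inner input = (K'⊕ipad) ∥ m = 35 51 36 36 36 36 36 ∥ 73.
Inner hash: sum = 53+81+54+54+54+54+54+115 = 519 → 02 07.
Outer input = (K'⊕opad) ∥ inner = 5f 3b 5c 5c 5c 5c 5c ∥ 02 07.
Outer hash (tag): sum = 95+59+92+92+92+92+92+2+7 = 623 → 02 6f.

026f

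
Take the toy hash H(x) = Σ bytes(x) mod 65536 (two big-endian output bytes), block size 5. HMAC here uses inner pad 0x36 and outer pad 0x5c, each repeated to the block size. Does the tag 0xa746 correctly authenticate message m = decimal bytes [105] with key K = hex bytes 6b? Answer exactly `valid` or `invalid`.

invalid

Key hex bytes 6b is 1 byte ≤ B = 5; zero-pad to 5 bytes: K' = 6b 00 00 00 00.
K' ⊕ ipad = 5d 36 36 36 36; K' ⊕ opad = 37 5c 5c 5c 5c.
Inner hash: sum = 93+54+54+54+54+105 = 414 → 01 9e.
Outer hash (recomputed tag): sum = 55+92+92+92+92+1+158 = 582 → 02 46.
Recomputed tag = 0246; claimed = a746 → mismatch.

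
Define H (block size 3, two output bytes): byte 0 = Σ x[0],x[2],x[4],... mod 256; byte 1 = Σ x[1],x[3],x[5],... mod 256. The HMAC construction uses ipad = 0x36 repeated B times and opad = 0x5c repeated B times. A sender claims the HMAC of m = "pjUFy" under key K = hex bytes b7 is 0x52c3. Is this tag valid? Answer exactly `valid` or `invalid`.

invalid

Key hex bytes b7 is 1 byte ≤ B = 3; zero-pad to 3 bytes: K' = b7 00 00.
K' ⊕ ipad = 81 36 36; K' ⊕ opad = eb 5c 5c.
Inner hash: even-index sum = 359 mod 256 = 103; odd-index sum = 372 mod 256 = 116 → 67 74.
Outer hash (recomputed tag): even-index sum = 443 mod 256 = 187; odd-index sum = 195 mod 256 = 195 → bb c3.
Recomputed tag = bbc3; claimed = 52c3 → mismatch.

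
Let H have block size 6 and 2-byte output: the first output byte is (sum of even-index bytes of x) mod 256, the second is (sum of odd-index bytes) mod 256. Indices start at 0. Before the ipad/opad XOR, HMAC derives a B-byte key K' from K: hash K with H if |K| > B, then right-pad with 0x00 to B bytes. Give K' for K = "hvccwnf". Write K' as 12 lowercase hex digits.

a84700000000

|K| = 7 > B = 6, so first hash the key.
H(K): even-index sum = 424 mod 256 = 168; odd-index sum = 327 mod 256 = 71 → a8 47.
Zero-pad H(K) = a8 47 to 6 bytes: K' = a8 47 00 00 00 00.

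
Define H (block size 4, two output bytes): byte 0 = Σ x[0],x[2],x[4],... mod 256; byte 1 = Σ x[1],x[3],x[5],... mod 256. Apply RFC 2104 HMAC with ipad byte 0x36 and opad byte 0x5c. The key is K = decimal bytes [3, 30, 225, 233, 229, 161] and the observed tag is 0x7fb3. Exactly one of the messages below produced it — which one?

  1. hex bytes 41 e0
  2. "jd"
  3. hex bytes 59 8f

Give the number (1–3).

3

Key decimal bytes [3, 30, 225, 233, 229, 161] = 03 1e e1 e9 e5 a1 is 6 bytes > B = 4, so hash it first: H(key) = c9 a8, then zero-pad to 4 bytes: K' = c9 a8 00 00.
K' ⊕ ipad = ff 9e 36 36; K' ⊕ opad = 95 f4 5c 5c.
m1: inner = H(ff 9e 36 36 41 e0) = 76 b4; tag = H(95 f4 5c 5c 76 b4) = 6704
m2: inner = H(ff 9e 36 36 6a 64) = 9f 38; tag = H(95 f4 5c 5c 9f 38) = 9088
m3: inner = H(ff 9e 36 36 59 8f) = 8e 63; tag = H(95 f4 5c 5c 8e 63) = 7fb3 ← matches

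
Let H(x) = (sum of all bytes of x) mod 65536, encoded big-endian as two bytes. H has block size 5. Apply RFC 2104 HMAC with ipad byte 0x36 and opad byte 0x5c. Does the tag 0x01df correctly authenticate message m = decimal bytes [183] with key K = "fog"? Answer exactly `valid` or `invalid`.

Key "fog" = 66 6f 67 is 3 bytes ≤ B = 5; zero-pad to 5 bytes: K' = 66 6f 67 00 00.
K' ⊕ ipad = 50 59 51 36 36; K' ⊕ opad = 3a 33 3b 5c 5c.
Inner hash: sum = 80+89+81+54+54+183 = 541 → 02 1d.
Outer hash (recomputed tag): sum = 58+51+59+92+92+2+29 = 383 → 01 7f.
Recomputed tag = 017f; claimed = 01df → mismatch.

invalid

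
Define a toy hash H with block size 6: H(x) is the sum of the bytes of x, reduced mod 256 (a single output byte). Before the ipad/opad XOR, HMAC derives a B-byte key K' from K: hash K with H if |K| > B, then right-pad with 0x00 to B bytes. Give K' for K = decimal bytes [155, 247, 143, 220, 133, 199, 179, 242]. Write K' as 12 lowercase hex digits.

|K| = 8 > B = 6, so first hash the key.
H(K): sum = 155+247+143+220+133+199+179+242 = 1518; mod 256 = 238 → ee.
Zero-pad H(K) = ee to 6 bytes: K' = ee 00 00 00 00 00.

ee0000000000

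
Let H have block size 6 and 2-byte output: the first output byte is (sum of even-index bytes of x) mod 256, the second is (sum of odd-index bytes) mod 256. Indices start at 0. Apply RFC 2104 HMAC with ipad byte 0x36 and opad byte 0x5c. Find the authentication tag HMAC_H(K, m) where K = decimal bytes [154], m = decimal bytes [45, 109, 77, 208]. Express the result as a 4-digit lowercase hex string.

Key decimal bytes [154] = 9a is 1 byte ≤ B = 6; zero-pad to 6 bytes: K' = 9a 00 00 00 00 00.
K' ⊕ ipad = ac 36 36 36 36 36.  K' ⊕ opad = c6 5c 5c 5c 5c 5c.
Inner input = (K'⊕ipad) ∥ m = ac 36 36 36 36 36 ∥ 2d 6d 4d d0.
Inner hash: even-index sum = 402 mod 256 = 146; odd-index sum = 479 mod 256 = 223 → 92 df.
Outer input = (K'⊕opad) ∥ inner = c6 5c 5c 5c 5c 5c ∥ 92 df.
Outer hash (tag): even-index sum = 528 mod 256 = 16; odd-index sum = 499 mod 256 = 243 → 10 f3.

10f3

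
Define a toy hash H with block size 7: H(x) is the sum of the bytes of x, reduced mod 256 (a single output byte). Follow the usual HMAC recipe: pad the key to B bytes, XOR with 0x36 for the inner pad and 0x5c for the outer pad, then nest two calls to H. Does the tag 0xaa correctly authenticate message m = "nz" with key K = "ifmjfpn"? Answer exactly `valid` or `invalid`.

Key "ifmjfpn" = 69 66 6d 6a 66 70 6e is exactly B = 7 bytes: K' = 69 66 6d 6a 66 70 6e.
K' ⊕ ipad = 5f 50 5b 5c 50 46 58; K' ⊕ opad = 35 3a 31 36 3a 2c 32.
Inner hash: sum = 95+80+91+92+80+70+88+110+122 = 828; mod 256 = 60 → 3c.
Outer hash (recomputed tag): sum = 53+58+49+54+58+44+50+60 = 426; mod 256 = 170 → aa.
Recomputed tag = aa; claimed = aa → match.

valid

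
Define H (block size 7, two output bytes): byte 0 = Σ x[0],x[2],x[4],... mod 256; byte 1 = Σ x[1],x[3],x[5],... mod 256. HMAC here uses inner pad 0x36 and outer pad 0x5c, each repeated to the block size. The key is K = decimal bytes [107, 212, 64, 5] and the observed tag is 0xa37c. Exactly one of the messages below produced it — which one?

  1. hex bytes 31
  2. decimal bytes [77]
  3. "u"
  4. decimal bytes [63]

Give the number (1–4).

Key decimal bytes [107, 212, 64, 5] = 6b d4 40 05 is 4 bytes ≤ B = 7; zero-pad to 7 bytes: K' = 6b d4 40 05 00 00 00.
K' ⊕ ipad = 5d e2 76 33 36 36 36; K' ⊕ opad = 37 88 1c 59 5c 5c 5c.
m1: inner = H(5d e2 76 33 36 36 36 31) = 3f 7c; tag = H(37 88 1c 59 5c 5c 5c 3f 7c) = 877c
m2: inner = H(5d e2 76 33 36 36 36 4d) = 3f 98; tag = H(37 88 1c 59 5c 5c 5c 3f 98) = a37c ← matches
m3: inner = H(5d e2 76 33 36 36 36 75) = 3f c0; tag = H(37 88 1c 59 5c 5c 5c 3f c0) = cb7c
m4: inner = H(5d e2 76 33 36 36 36 3f) = 3f 8a; tag = H(37 88 1c 59 5c 5c 5c 3f 8a) = 957c

2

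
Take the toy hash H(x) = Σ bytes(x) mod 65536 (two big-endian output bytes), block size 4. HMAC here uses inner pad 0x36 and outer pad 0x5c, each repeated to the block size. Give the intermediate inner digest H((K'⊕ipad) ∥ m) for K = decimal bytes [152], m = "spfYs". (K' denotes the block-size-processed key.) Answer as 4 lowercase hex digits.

Key decimal bytes [152] = 98 is 1 byte ≤ B = 4; zero-pad to 4 bytes: K' = 98 00 00 00.
K' ⊕ ipad = ae 36 36 36.
Inner input = ae 36 36 36 ∥ 73 70 66 59 73.
Inner hash: sum = 174+54+54+54+115+112+102+89+115 = 869 → 03 65.

0365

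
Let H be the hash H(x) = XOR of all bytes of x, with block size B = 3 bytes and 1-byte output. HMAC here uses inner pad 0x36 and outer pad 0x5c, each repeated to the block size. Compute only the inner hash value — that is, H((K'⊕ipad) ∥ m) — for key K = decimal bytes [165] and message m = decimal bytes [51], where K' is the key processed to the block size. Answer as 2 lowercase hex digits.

a0

Key decimal bytes [165] = a5 is 1 byte ≤ B = 3; zero-pad to 3 bytes: K' = a5 00 00.
K' ⊕ ipad = 93 36 36.
Inner input = 93 36 36 ∥ 33.
Inner hash: XOR 93⊕36⊕36⊕33 = a0.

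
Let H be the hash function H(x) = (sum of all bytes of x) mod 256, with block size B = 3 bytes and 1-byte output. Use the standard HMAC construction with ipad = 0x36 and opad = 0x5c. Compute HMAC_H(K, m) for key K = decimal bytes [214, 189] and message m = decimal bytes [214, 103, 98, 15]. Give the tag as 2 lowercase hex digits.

Key decimal bytes [214, 189] = d6 bd is 2 bytes ≤ B = 3; zero-pad to 3 bytes: K' = d6 bd 00.
K' ⊕ ipad = e0 8b 36.  K' ⊕ opad = 8a e1 5c.
Inner input = (K'⊕ipad) ∥ m = e0 8b 36 ∥ d6 67 62 0f.
Inner hash: sum = 224+139+54+214+103+98+15 = 847; mod 256 = 79 → 4f.
Outer input = (K'⊕opad) ∥ inner = 8a e1 5c ∥ 4f.
Outer hash (tag): sum = 138+225+92+79 = 534; mod 256 = 22 → 16.

16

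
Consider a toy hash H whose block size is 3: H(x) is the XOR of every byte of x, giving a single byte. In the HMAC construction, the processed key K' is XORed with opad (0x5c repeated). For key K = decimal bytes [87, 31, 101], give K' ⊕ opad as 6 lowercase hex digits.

0b4339

Key decimal bytes [87, 31, 101] = 57 1f 65 is exactly B = 3 bytes: K' = 57 1f 65.
XOR each byte with 0x5c: 57⊕5c=0b, 1f⊕5c=43, 65⊕5c=39.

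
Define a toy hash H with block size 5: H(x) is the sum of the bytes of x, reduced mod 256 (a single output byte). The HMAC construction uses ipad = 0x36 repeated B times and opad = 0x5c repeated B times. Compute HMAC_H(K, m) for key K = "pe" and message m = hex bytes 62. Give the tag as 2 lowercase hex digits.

16

Key "pe" = 70 65 is 2 bytes ≤ B = 5; zero-pad to 5 bytes: K' = 70 65 00 00 00.
K' ⊕ ipad = 46 53 36 36 36.  K' ⊕ opad = 2c 39 5c 5c 5c.
Inner input = (K'⊕ipad) ∥ m = 46 53 36 36 36 ∥ 62.
Inner hash: sum = 70+83+54+54+54+98 = 413; mod 256 = 157 → 9d.
Outer input = (K'⊕opad) ∥ inner = 2c 39 5c 5c 5c ∥ 9d.
Outer hash (tag): sum = 44+57+92+92+92+157 = 534; mod 256 = 22 → 16.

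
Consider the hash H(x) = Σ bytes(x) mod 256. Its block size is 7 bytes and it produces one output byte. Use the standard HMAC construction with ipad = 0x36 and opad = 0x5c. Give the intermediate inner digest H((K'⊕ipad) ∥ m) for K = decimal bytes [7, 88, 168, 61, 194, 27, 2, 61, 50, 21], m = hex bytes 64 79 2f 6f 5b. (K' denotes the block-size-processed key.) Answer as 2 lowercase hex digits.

Key decimal bytes [7, 88, 168, 61, 194, 27, 2, 61, 50, 21] = 07 58 a8 3d c2 1b 02 3d 32 15 is 10 bytes > B = 7, so hash it first: H(key) = a7, then zero-pad to 7 bytes: K' = a7 00 00 00 00 00 00.
K' ⊕ ipad = 91 36 36 36 36 36 36.
Inner input = 91 36 36 36 36 36 36 ∥ 64 79 2f 6f 5b.
Inner hash: sum = 145+54+54+54+54+54+54+100+121+47+111+91 = 939; mod 256 = 171 → ab.

ab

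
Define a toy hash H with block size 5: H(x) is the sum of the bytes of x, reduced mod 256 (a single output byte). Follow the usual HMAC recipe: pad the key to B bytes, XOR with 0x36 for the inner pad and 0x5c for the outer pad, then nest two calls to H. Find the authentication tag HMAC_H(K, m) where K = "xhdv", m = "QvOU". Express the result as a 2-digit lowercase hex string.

Key "xhdv" = 78 68 64 76 is 4 bytes ≤ B = 5; zero-pad to 5 bytes: K' = 78 68 64 76 00.
K' ⊕ ipad = 4e 5e 52 40 36.  K' ⊕ opad = 24 34 38 2a 5c.
Inner input = (K'⊕ipad) ∥ m = 4e 5e 52 40 36 ∥ 51 76 4f 55.
Inner hash: sum = 78+94+82+64+54+81+118+79+85 = 735; mod 256 = 223 → df.
Outer input = (K'⊕opad) ∥ inner = 24 34 38 2a 5c ∥ df.
Outer hash (tag): sum = 36+52+56+42+92+223 = 501; mod 256 = 245 → f5.

f5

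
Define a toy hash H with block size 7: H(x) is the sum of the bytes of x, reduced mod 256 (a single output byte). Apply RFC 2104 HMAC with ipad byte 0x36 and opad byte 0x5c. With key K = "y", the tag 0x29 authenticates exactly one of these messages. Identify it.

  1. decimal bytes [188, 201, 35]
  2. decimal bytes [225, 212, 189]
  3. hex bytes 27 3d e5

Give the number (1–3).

Key "y" = 79 is 1 byte ≤ B = 7; zero-pad to 7 bytes: K' = 79 00 00 00 00 00 00.
K' ⊕ ipad = 4f 36 36 36 36 36 36; K' ⊕ opad = 25 5c 5c 5c 5c 5c 5c.
m1: inner = H(4f 36 36 36 36 36 36 bc c9 23) = 3b; tag = H(25 5c 5c 5c 5c 5c 5c 3b) = 88
m2: inner = H(4f 36 36 36 36 36 36 e1 d4 bd) = 05; tag = H(25 5c 5c 5c 5c 5c 5c 05) = 52
m3: inner = H(4f 36 36 36 36 36 36 27 3d e5) = dc; tag = H(25 5c 5c 5c 5c 5c 5c dc) = 29 ← matches

3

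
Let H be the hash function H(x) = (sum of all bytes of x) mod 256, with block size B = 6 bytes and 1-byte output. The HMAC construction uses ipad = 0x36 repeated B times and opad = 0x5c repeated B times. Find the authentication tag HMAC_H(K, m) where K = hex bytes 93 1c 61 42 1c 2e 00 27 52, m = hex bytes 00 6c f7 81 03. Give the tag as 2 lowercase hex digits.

2d

Key hex bytes 93 1c 61 42 1c 2e 00 27 52 is 9 bytes > B = 6, so hash it first: H(key) = 15, then zero-pad to 6 bytes: K' = 15 00 00 00 00 00.
K' ⊕ ipad = 23 36 36 36 36 36.  K' ⊕ opad = 49 5c 5c 5c 5c 5c.
Inner input = (K'⊕ipad) ∥ m = 23 36 36 36 36 36 ∥ 00 6c f7 81 03.
Inner hash: sum = 35+54+54+54+54+54+0+108+247+129+3 = 792; mod 256 = 24 → 18.
Outer input = (K'⊕opad) ∥ inner = 49 5c 5c 5c 5c 5c ∥ 18.
Outer hash (tag): sum = 73+92+92+92+92+92+24 = 557; mod 256 = 45 → 2d.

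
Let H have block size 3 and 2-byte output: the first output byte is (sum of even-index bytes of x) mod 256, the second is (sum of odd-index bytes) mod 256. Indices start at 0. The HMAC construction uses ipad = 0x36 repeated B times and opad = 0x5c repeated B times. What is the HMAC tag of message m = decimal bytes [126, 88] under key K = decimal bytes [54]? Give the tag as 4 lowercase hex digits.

Key decimal bytes [54] = 36 is 1 byte ≤ B = 3; zero-pad to 3 bytes: K' = 36 00 00.
K' ⊕ ipad = 00 36 36.  K' ⊕ opad = 6a 5c 5c.
Inner input = (K'⊕ipad) ∥ m = 00 36 36 ∥ 7e 58.
Inner hash: even-index sum = 142 mod 256 = 142; odd-index sum = 180 mod 256 = 180 → 8e b4.
Outer input = (K'⊕opad) ∥ inner = 6a 5c 5c ∥ 8e b4.
Outer hash (tag): even-index sum = 378 mod 256 = 122; odd-index sum = 234 mod 256 = 234 → 7a ea.

7aea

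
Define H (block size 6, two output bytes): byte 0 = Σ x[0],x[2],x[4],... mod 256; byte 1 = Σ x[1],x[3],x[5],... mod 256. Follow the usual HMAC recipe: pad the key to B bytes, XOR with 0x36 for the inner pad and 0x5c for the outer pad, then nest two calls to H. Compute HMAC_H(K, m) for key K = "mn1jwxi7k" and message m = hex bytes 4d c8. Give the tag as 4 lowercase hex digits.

Key "mn1jwxi7k" = 6d 6e 31 6a 77 78 69 37 6b is 9 bytes > B = 6, so hash it first: H(key) = e9 87, then zero-pad to 6 bytes: K' = e9 87 00 00 00 00.
K' ⊕ ipad = df b1 36 36 36 36.  K' ⊕ opad = b5 db 5c 5c 5c 5c.
Inner input = (K'⊕ipad) ∥ m = df b1 36 36 36 36 ∥ 4d c8.
Inner hash: even-index sum = 408 mod 256 = 152; odd-index sum = 485 mod 256 = 229 → 98 e5.
Outer input = (K'⊕opad) ∥ inner = b5 db 5c 5c 5c 5c ∥ 98 e5.
Outer hash (tag): even-index sum = 517 mod 256 = 5; odd-index sum = 632 mod 256 = 120 → 05 78.

0578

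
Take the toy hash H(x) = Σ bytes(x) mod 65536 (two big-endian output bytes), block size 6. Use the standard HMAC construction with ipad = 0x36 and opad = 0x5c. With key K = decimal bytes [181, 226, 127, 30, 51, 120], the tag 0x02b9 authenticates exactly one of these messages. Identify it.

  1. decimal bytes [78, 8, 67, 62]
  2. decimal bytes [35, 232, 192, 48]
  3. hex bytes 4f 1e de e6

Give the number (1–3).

2

Key decimal bytes [181, 226, 127, 30, 51, 120] = b5 e2 7f 1e 33 78 is exactly B = 6 bytes: K' = b5 e2 7f 1e 33 78.
K' ⊕ ipad = 83 d4 49 28 05 4e; K' ⊕ opad = e9 be 23 42 6f 24.
m1: inner = H(83 d4 49 28 05 4e 4e 08 43 3e) = 02 f2; tag = H(e9 be 23 42 6f 24 02 f2) = 0393
m2: inner = H(83 d4 49 28 05 4e 23 e8 c0 30) = 04 16; tag = H(e9 be 23 42 6f 24 04 16) = 02b9 ← matches
m3: inner = H(83 d4 49 28 05 4e 4f 1e de e6) = 04 4c; tag = H(e9 be 23 42 6f 24 04 4c) = 02ef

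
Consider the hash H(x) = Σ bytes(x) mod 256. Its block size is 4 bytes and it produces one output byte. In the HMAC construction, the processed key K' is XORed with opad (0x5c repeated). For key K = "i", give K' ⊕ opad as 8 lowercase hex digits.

355c5c5c

Key "i" = 69 is 1 byte ≤ B = 4; zero-pad to 4 bytes: K' = 69 00 00 00.
XOR each byte with 0x5c: 69⊕5c=35, 00⊕5c=5c, 00⊕5c=5c, 00⊕5c=5c.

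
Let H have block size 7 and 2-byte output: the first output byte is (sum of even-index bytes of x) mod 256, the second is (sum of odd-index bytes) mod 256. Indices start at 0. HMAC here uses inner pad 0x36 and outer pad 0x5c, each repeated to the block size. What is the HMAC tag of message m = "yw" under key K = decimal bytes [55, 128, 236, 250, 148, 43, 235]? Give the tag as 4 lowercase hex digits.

b2ca

Key decimal bytes [55, 128, 236, 250, 148, 43, 235] = 37 80 ec fa 94 2b eb is exactly B = 7 bytes: K' = 37 80 ec fa 94 2b eb.
K' ⊕ ipad = 01 b6 da cc a2 1d dd.  K' ⊕ opad = 6b dc b0 a6 c8 77 b7.
Inner input = (K'⊕ipad) ∥ m = 01 b6 da cc a2 1d dd ∥ 79 77.
Inner hash: even-index sum = 721 mod 256 = 209; odd-index sum = 536 mod 256 = 24 → d1 18.
Outer input = (K'⊕opad) ∥ inner = 6b dc b0 a6 c8 77 b7 ∥ d1 18.
Outer hash (tag): even-index sum = 690 mod 256 = 178; odd-index sum = 714 mod 256 = 202 → b2 ca.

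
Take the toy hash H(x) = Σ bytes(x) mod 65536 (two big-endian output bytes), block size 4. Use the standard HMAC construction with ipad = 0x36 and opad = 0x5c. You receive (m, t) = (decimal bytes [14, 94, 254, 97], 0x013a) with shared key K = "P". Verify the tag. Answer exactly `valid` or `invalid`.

Key "P" = 50 is 1 byte ≤ B = 4; zero-pad to 4 bytes: K' = 50 00 00 00.
K' ⊕ ipad = 66 36 36 36; K' ⊕ opad = 0c 5c 5c 5c.
Inner hash: sum = 102+54+54+54+14+94+254+97 = 723 → 02 d3.
Outer hash (recomputed tag): sum = 12+92+92+92+2+211 = 501 → 01 f5.
Recomputed tag = 01f5; claimed = 013a → mismatch.

invalid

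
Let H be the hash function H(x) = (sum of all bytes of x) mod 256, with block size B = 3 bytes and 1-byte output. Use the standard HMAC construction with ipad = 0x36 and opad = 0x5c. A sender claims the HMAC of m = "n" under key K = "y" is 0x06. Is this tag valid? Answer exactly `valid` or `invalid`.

valid

Key "y" = 79 is 1 byte ≤ B = 3; zero-pad to 3 bytes: K' = 79 00 00.
K' ⊕ ipad = 4f 36 36; K' ⊕ opad = 25 5c 5c.
Inner hash: sum = 79+54+54+110 = 297; mod 256 = 41 → 29.
Outer hash (recomputed tag): sum = 37+92+92+41 = 262; mod 256 = 6 → 06.
Recomputed tag = 06; claimed = 06 → match.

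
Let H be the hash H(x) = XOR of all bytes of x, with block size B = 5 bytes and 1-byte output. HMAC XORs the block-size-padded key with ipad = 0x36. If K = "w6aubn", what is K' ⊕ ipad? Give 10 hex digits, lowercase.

Key "w6aubn" = 77 36 61 75 62 6e is 6 bytes > B = 5, so hash it first: H(key) = 59, then zero-pad to 5 bytes: K' = 59 00 00 00 00.
XOR each byte with 0x36: 59⊕36=6f, 00⊕36=36, 00⊕36=36, 00⊕36=36, 00⊕36=36.

6f36363636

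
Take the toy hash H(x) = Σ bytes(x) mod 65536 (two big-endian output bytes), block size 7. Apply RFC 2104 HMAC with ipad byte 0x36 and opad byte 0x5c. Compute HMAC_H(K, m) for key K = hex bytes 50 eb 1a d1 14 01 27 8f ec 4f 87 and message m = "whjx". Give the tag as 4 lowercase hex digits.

Key hex bytes 50 eb 1a d1 14 01 27 8f ec 4f 87 is 11 bytes > B = 7, so hash it first: H(key) = 04 b3, then zero-pad to 7 bytes: K' = 04 b3 00 00 00 00 00.
K' ⊕ ipad = 32 85 36 36 36 36 36.  K' ⊕ opad = 58 ef 5c 5c 5c 5c 5c.
Inner input = (K'⊕ipad) ∥ m = 32 85 36 36 36 36 36 ∥ 77 68 6a 78.
Inner hash: sum = 50+133+54+54+54+54+54+119+104+106+120 = 902 → 03 86.
Outer input = (K'⊕opad) ∥ inner = 58 ef 5c 5c 5c 5c 5c ∥ 03 86.
Outer hash (tag): sum = 88+239+92+92+92+92+92+3+134 = 924 → 03 9c.

039c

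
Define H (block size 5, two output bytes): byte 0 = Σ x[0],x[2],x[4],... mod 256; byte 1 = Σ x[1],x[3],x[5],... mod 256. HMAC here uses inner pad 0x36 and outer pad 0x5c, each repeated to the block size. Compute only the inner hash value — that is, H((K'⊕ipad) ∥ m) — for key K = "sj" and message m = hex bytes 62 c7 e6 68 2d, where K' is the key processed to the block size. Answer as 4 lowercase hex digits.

Key "sj" = 73 6a is 2 bytes ≤ B = 5; zero-pad to 5 bytes: K' = 73 6a 00 00 00.
K' ⊕ ipad = 45 5c 36 36 36.
Inner input = 45 5c 36 36 36 ∥ 62 c7 e6 68 2d.
Inner hash: even-index sum = 480 mod 256 = 224; odd-index sum = 519 mod 256 = 7 → e0 07.

e007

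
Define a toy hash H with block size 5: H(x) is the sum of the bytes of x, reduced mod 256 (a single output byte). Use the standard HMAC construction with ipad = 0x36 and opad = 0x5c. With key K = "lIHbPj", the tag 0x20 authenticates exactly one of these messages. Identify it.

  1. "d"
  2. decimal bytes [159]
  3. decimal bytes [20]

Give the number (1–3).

1

Key "lIHbPj" = 6c 49 48 62 50 6a is 6 bytes > B = 5, so hash it first: H(key) = 19, then zero-pad to 5 bytes: K' = 19 00 00 00 00.
K' ⊕ ipad = 2f 36 36 36 36; K' ⊕ opad = 45 5c 5c 5c 5c.
m1: inner = H(2f 36 36 36 36 64) = 6b; tag = H(45 5c 5c 5c 5c 6b) = 20 ← matches
m2: inner = H(2f 36 36 36 36 9f) = a6; tag = H(45 5c 5c 5c 5c a6) = 5b
m3: inner = H(2f 36 36 36 36 14) = 1b; tag = H(45 5c 5c 5c 5c 1b) = d0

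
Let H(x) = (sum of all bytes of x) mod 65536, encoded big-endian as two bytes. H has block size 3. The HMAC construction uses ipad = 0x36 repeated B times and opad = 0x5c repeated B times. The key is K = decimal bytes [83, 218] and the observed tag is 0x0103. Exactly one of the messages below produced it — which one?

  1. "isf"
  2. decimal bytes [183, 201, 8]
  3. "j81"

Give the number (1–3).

2

Key decimal bytes [83, 218] = 53 da is 2 bytes ≤ B = 3; zero-pad to 3 bytes: K' = 53 da 00.
K' ⊕ ipad = 65 ec 36; K' ⊕ opad = 0f 86 5c.
m1: inner = H(65 ec 36 69 73 66) = 02 c9; tag = H(0f 86 5c 02 c9) = 01bc
m2: inner = H(65 ec 36 b7 c9 08) = 03 0f; tag = H(0f 86 5c 03 0f) = 0103 ← matches
m3: inner = H(65 ec 36 6a 38 31) = 02 5a; tag = H(0f 86 5c 02 5a) = 014d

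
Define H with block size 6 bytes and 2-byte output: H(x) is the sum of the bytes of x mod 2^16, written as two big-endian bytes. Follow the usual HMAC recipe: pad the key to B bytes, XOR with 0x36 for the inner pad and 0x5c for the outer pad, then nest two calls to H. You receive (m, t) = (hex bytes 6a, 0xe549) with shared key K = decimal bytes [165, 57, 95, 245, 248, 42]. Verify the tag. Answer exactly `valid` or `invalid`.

invalid

Key decimal bytes [165, 57, 95, 245, 248, 42] = a5 39 5f f5 f8 2a is exactly B = 6 bytes: K' = a5 39 5f f5 f8 2a.
K' ⊕ ipad = 93 0f 69 c3 ce 1c; K' ⊕ opad = f9 65 03 a9 a4 76.
Inner hash: sum = 147+15+105+195+206+28+106 = 802 → 03 22.
Outer hash (recomputed tag): sum = 249+101+3+169+164+118+3+34 = 841 → 03 49.
Recomputed tag = 0349; claimed = e549 → mismatch.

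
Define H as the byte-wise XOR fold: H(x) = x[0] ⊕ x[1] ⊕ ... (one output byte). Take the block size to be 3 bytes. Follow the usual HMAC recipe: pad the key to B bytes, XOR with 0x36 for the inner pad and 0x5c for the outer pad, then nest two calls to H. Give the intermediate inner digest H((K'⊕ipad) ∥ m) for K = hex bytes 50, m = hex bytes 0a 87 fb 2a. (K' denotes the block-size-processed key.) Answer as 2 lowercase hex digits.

Key hex bytes 50 is 1 byte ≤ B = 3; zero-pad to 3 bytes: K' = 50 00 00.
K' ⊕ ipad = 66 36 36.
Inner input = 66 36 36 ∥ 0a 87 fb 2a.
Inner hash: XOR 66⊕36⊕36⊕0a⊕87⊕fb⊕2a = 3a.

3a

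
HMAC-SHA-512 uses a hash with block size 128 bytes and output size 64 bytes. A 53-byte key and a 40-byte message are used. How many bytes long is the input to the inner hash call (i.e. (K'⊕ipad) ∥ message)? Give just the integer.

168

Key is 53 ≤ 128 bytes, zero-padded: |K'| = 128.
Inner input = (K'⊕ipad) ∥ m → 128 + 40 = 168 bytes.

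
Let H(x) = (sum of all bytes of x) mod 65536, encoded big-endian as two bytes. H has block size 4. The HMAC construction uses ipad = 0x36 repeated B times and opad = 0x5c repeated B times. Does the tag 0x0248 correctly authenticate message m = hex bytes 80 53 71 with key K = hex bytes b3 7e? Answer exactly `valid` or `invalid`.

valid

Key hex bytes b3 7e is 2 bytes ≤ B = 4; zero-pad to 4 bytes: K' = b3 7e 00 00.
K' ⊕ ipad = 85 48 36 36; K' ⊕ opad = ef 22 5c 5c.
Inner hash: sum = 133+72+54+54+128+83+113 = 637 → 02 7d.
Outer hash (recomputed tag): sum = 239+34+92+92+2+125 = 584 → 02 48.
Recomputed tag = 0248; claimed = 0248 → match.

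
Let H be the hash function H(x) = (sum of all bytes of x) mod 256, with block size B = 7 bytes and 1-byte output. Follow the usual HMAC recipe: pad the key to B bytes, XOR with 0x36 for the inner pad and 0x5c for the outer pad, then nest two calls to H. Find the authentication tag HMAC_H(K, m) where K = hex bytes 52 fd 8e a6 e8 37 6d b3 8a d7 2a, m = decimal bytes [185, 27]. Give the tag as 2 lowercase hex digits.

cc

Key hex bytes 52 fd 8e a6 e8 37 6d b3 8a d7 2a is 11 bytes > B = 7, so hash it first: H(key) = 4d, then zero-pad to 7 bytes: K' = 4d 00 00 00 00 00 00.
K' ⊕ ipad = 7b 36 36 36 36 36 36.  K' ⊕ opad = 11 5c 5c 5c 5c 5c 5c.
Inner input = (K'⊕ipad) ∥ m = 7b 36 36 36 36 36 36 ∥ b9 1b.
Inner hash: sum = 123+54+54+54+54+54+54+185+27 = 659; mod 256 = 147 → 93.
Outer input = (K'⊕opad) ∥ inner = 11 5c 5c 5c 5c 5c 5c ∥ 93.
Outer hash (tag): sum = 17+92+92+92+92+92+92+147 = 716; mod 256 = 204 → cc.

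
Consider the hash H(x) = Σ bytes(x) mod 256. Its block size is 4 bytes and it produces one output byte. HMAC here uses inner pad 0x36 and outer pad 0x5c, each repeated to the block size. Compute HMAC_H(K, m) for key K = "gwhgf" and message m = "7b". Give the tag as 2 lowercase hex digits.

c3

Key "gwhgf" = 67 77 68 67 66 is 5 bytes > B = 4, so hash it first: H(key) = 13, then zero-pad to 4 bytes: K' = 13 00 00 00.
K' ⊕ ipad = 25 36 36 36.  K' ⊕ opad = 4f 5c 5c 5c.
Inner input = (K'⊕ipad) ∥ m = 25 36 36 36 ∥ 37 62.
Inner hash: sum = 37+54+54+54+55+98 = 352; mod 256 = 96 → 60.
Outer input = (K'⊕opad) ∥ inner = 4f 5c 5c 5c ∥ 60.
Outer hash (tag): sum = 79+92+92+92+96 = 451; mod 256 = 195 → c3.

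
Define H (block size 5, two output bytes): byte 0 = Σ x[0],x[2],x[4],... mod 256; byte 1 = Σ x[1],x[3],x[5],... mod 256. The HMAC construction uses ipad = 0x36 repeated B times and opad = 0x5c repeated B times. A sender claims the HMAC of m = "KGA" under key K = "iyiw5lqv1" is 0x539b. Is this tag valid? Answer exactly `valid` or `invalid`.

invalid

Key "iyiw5lqv1" = 69 79 69 77 35 6c 71 76 31 is 9 bytes > B = 5, so hash it first: H(key) = a9 d2, then zero-pad to 5 bytes: K' = a9 d2 00 00 00.
K' ⊕ ipad = 9f e4 36 36 36; K' ⊕ opad = f5 8e 5c 5c 5c.
Inner hash: even-index sum = 338 mod 256 = 82; odd-index sum = 422 mod 256 = 166 → 52 a6.
Outer hash (recomputed tag): even-index sum = 595 mod 256 = 83; odd-index sum = 316 mod 256 = 60 → 53 3c.
Recomputed tag = 533c; claimed = 539b → mismatch.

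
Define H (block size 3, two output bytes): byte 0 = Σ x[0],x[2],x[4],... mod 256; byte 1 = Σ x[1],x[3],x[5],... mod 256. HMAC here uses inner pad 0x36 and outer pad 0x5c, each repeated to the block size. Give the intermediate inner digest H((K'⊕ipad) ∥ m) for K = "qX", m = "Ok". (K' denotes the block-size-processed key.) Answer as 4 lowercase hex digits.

e8bd

Key "qX" = 71 58 is 2 bytes ≤ B = 3; zero-pad to 3 bytes: K' = 71 58 00.
K' ⊕ ipad = 47 6e 36.
Inner input = 47 6e 36 ∥ 4f 6b.
Inner hash: even-index sum = 232 mod 256 = 232; odd-index sum = 189 mod 256 = 189 → e8 bd.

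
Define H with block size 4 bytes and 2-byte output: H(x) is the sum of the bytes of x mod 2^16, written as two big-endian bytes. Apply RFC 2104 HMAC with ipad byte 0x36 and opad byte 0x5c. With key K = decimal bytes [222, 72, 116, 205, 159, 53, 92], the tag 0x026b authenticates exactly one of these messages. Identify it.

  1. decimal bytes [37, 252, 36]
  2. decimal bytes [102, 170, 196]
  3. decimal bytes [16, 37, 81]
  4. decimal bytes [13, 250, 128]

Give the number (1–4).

1

Key decimal bytes [222, 72, 116, 205, 159, 53, 92] = de 48 74 cd 9f 35 5c is 7 bytes > B = 4, so hash it first: H(key) = 03 97, then zero-pad to 4 bytes: K' = 03 97 00 00.
K' ⊕ ipad = 35 a1 36 36; K' ⊕ opad = 5f cb 5c 5c.
m1: inner = H(35 a1 36 36 25 fc 24) = 02 87; tag = H(5f cb 5c 5c 02 87) = 026b ← matches
m2: inner = H(35 a1 36 36 66 aa c4) = 03 16; tag = H(5f cb 5c 5c 03 16) = 01fb
m3: inner = H(35 a1 36 36 10 25 51) = 01 c8; tag = H(5f cb 5c 5c 01 c8) = 02ab
m4: inner = H(35 a1 36 36 0d fa 80) = 02 c9; tag = H(5f cb 5c 5c 02 c9) = 02ad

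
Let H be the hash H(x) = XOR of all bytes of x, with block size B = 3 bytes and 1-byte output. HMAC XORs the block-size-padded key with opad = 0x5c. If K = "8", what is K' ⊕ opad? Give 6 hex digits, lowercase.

Key "8" = 38 is 1 byte ≤ B = 3; zero-pad to 3 bytes: K' = 38 00 00.
XOR each byte with 0x5c: 38⊕5c=64, 00⊕5c=5c, 00⊕5c=5c.

645c5c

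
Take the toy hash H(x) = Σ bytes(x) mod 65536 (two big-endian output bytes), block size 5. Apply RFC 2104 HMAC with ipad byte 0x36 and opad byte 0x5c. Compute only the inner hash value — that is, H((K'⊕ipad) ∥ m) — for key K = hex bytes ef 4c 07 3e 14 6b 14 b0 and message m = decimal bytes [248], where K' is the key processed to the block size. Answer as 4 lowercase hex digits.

02c3

Key hex bytes ef 4c 07 3e 14 6b 14 b0 is 8 bytes > B = 5, so hash it first: H(key) = 02 c3, then zero-pad to 5 bytes: K' = 02 c3 00 00 00.
K' ⊕ ipad = 34 f5 36 36 36.
Inner input = 34 f5 36 36 36 ∥ f8.
Inner hash: sum = 52+245+54+54+54+248 = 707 → 02 c3.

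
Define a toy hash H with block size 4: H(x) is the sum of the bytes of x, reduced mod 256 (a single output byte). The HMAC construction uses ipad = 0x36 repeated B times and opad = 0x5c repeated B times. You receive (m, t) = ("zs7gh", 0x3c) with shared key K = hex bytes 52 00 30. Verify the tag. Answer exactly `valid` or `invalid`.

Key hex bytes 52 00 30 is 3 bytes ≤ B = 4; zero-pad to 4 bytes: K' = 52 00 30 00.
K' ⊕ ipad = 64 36 06 36; K' ⊕ opad = 0e 5c 6c 5c.
Inner hash: sum = 100+54+6+54+122+115+55+103+104 = 713; mod 256 = 201 → c9.
Outer hash (recomputed tag): sum = 14+92+108+92+201 = 507; mod 256 = 251 → fb.
Recomputed tag = fb; claimed = 3c → mismatch.

invalid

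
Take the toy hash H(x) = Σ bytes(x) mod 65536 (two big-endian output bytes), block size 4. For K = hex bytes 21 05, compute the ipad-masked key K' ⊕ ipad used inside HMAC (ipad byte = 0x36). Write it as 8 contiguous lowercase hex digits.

Key hex bytes 21 05 is 2 bytes ≤ B = 4; zero-pad to 4 bytes: K' = 21 05 00 00.
XOR each byte with 0x36: 21⊕36=17, 05⊕36=33, 00⊕36=36, 00⊕36=36.

17333636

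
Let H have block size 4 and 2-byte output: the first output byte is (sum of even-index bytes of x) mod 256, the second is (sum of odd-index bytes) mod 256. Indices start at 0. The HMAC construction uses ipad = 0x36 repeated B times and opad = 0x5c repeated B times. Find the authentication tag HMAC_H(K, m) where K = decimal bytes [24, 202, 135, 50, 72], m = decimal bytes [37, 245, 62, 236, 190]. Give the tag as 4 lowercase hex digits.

3fdd

Key decimal bytes [24, 202, 135, 50, 72] = 18 ca 87 32 48 is 5 bytes > B = 4, so hash it first: H(key) = e7 fc, then zero-pad to 4 bytes: K' = e7 fc 00 00.
K' ⊕ ipad = d1 ca 36 36.  K' ⊕ opad = bb a0 5c 5c.
Inner input = (K'⊕ipad) ∥ m = d1 ca 36 36 ∥ 25 f5 3e ec be.
Inner hash: even-index sum = 552 mod 256 = 40; odd-index sum = 737 mod 256 = 225 → 28 e1.
Outer input = (K'⊕opad) ∥ inner = bb a0 5c 5c ∥ 28 e1.
Outer hash (tag): even-index sum = 319 mod 256 = 63; odd-index sum = 477 mod 256 = 221 → 3f dd.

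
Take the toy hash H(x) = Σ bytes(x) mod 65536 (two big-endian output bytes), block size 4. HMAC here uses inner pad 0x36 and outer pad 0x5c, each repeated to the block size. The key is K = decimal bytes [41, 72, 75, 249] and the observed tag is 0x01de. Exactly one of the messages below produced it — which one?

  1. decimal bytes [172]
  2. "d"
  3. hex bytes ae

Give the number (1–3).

Key decimal bytes [41, 72, 75, 249] = 29 48 4b f9 is exactly B = 4 bytes: K' = 29 48 4b f9.
K' ⊕ ipad = 1f 7e 7d cf; K' ⊕ opad = 75 14 17 a5.
m1: inner = H(1f 7e 7d cf ac) = 02 95; tag = H(75 14 17 a5 02 95) = 01dc
m2: inner = H(1f 7e 7d cf 64) = 02 4d; tag = H(75 14 17 a5 02 4d) = 0194
m3: inner = H(1f 7e 7d cf ae) = 02 97; tag = H(75 14 17 a5 02 97) = 01de ← matches

3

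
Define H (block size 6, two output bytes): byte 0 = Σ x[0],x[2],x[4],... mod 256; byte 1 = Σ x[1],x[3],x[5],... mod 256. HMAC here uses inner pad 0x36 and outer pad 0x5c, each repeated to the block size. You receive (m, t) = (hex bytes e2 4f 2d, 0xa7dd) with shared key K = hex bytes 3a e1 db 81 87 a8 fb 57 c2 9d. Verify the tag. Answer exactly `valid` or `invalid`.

valid

Key hex bytes 3a e1 db 81 87 a8 fb 57 c2 9d is 10 bytes > B = 6, so hash it first: H(key) = 59 fe, then zero-pad to 6 bytes: K' = 59 fe 00 00 00 00.
K' ⊕ ipad = 6f c8 36 36 36 36; K' ⊕ opad = 05 a2 5c 5c 5c 5c.
Inner hash: even-index sum = 490 mod 256 = 234; odd-index sum = 387 mod 256 = 131 → ea 83.
Outer hash (recomputed tag): even-index sum = 423 mod 256 = 167; odd-index sum = 477 mod 256 = 221 → a7 dd.
Recomputed tag = a7dd; claimed = a7dd → match.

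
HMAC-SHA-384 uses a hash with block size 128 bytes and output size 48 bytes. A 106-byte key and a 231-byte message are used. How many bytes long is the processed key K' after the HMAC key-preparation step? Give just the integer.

Key is 106 ≤ 128 bytes, zero-padded: |K'| = 128.

128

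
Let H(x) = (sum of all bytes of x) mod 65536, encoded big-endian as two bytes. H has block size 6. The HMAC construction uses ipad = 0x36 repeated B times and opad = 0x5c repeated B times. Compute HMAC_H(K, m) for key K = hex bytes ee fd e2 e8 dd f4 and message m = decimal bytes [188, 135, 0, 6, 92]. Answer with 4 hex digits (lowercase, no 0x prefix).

049b

Key hex bytes ee fd e2 e8 dd f4 is exactly B = 6 bytes: K' = ee fd e2 e8 dd f4.
K' ⊕ ipad = d8 cb d4 de eb c2.  K' ⊕ opad = b2 a1 be b4 81 a8.
Inner input = (K'⊕ipad) ∥ m = d8 cb d4 de eb c2 ∥ bc 87 00 06 5c.
Inner hash: sum = 216+203+212+222+235+194+188+135+0+6+92 = 1703 → 06 a7.
Outer input = (K'⊕opad) ∥ inner = b2 a1 be b4 81 a8 ∥ 06 a7.
Outer hash (tag): sum = 178+161+190+180+129+168+6+167 = 1179 → 04 9b.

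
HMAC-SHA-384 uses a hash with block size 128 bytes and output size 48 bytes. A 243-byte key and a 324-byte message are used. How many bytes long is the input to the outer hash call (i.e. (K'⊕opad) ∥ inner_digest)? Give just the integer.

176

Key is 243 > 128 bytes, so it is hashed to 48 bytes then zero-padded to 128: |K'| = 128.
Outer input = (K'⊕opad) ∥ H(inner) → 128 + 48 = 176 bytes.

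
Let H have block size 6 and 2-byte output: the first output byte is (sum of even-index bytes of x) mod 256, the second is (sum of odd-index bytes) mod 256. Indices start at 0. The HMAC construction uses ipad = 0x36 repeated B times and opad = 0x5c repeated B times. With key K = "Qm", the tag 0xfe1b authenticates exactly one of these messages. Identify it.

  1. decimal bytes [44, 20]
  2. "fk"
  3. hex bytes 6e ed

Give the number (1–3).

2

Key "Qm" = 51 6d is 2 bytes ≤ B = 6; zero-pad to 6 bytes: K' = 51 6d 00 00 00 00.
K' ⊕ ipad = 67 5b 36 36 36 36; K' ⊕ opad = 0d 31 5c 5c 5c 5c.
m1: inner = H(67 5b 36 36 36 36 2c 14) = ff db; tag = H(0d 31 5c 5c 5c 5c ff db) = c4c4
m2: inner = H(67 5b 36 36 36 36 66 6b) = 39 32; tag = H(0d 31 5c 5c 5c 5c 39 32) = fe1b ← matches
m3: inner = H(67 5b 36 36 36 36 6e ed) = 41 b4; tag = H(0d 31 5c 5c 5c 5c 41 b4) = 069d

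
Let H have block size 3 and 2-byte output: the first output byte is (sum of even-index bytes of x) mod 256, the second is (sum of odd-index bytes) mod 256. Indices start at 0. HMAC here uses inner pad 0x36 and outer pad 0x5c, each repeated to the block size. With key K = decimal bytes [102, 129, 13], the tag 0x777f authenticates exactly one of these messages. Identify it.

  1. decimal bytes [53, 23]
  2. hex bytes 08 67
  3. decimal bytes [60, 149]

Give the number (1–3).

1

Key decimal bytes [102, 129, 13] = 66 81 0d is exactly B = 3 bytes: K' = 66 81 0d.
K' ⊕ ipad = 50 b7 3b; K' ⊕ opad = 3a dd 51.
m1: inner = H(50 b7 3b 35 17) = a2 ec; tag = H(3a dd 51 a2 ec) = 777f ← matches
m2: inner = H(50 b7 3b 08 67) = f2 bf; tag = H(3a dd 51 f2 bf) = 4acf
m3: inner = H(50 b7 3b 3c 95) = 20 f3; tag = H(3a dd 51 20 f3) = 7efd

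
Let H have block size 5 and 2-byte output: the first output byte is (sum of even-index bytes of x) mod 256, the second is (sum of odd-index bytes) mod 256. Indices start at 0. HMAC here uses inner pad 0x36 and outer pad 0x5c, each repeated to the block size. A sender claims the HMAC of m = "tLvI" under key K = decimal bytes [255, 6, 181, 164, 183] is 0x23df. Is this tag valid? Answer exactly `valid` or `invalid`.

Key decimal bytes [255, 6, 181, 164, 183] = ff 06 b5 a4 b7 is exactly B = 5 bytes: K' = ff 06 b5 a4 b7.
K' ⊕ ipad = c9 30 83 92 81; K' ⊕ opad = a3 5a e9 f8 eb.
Inner hash: even-index sum = 610 mod 256 = 98; odd-index sum = 428 mod 256 = 172 → 62 ac.
Outer hash (recomputed tag): even-index sum = 803 mod 256 = 35; odd-index sum = 436 mod 256 = 180 → 23 b4.
Recomputed tag = 23b4; claimed = 23df → mismatch.

invalid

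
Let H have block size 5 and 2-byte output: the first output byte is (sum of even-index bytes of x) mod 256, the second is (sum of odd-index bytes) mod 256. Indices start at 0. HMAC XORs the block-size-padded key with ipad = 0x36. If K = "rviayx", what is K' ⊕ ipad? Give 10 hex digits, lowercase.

Key "rviayx" = 72 76 69 61 79 78 is 6 bytes > B = 5, so hash it first: H(key) = 54 4f, then zero-pad to 5 bytes: K' = 54 4f 00 00 00.
XOR each byte with 0x36: 54⊕36=62, 4f⊕36=79, 00⊕36=36, 00⊕36=36, 00⊕36=36.

6279363636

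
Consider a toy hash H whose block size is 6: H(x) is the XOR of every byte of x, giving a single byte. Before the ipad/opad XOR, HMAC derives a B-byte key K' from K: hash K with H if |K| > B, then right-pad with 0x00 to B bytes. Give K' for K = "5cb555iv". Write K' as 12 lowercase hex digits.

|K| = 8 > B = 6, so first hash the key.
H(K): XOR 35⊕63⊕62⊕35⊕35⊕35⊕69⊕76 = 1e.
Zero-pad H(K) = 1e to 6 bytes: K' = 1e 00 00 00 00 00.

1e0000000000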